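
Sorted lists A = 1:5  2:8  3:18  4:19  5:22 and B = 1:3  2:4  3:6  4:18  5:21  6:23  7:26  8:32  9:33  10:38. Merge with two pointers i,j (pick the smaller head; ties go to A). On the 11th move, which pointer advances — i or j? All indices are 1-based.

i=1 j=1: A[i]=5>B[j]=3 take 3, j++
i=1 j=2: A[i]=5>B[j]=4 take 4, j++
i=1 j=3: A[i]=5<=B[j]=6 take 5, i++
i=2 j=3: A[i]=8>B[j]=6 take 6, j++
i=2 j=4: A[i]=8<=B[j]=18 take 8, i++
i=3 j=4: A[i]=18<=B[j]=18 take 18, i++
i=4 j=4: A[i]=19>B[j]=18 take 18, j++
i=4 j=5: A[i]=19<=B[j]=21 take 19, i++
i=5 j=5: A[i]=22>B[j]=21 take 21, j++
i=5 j=6: A[i]=22<=B[j]=23 take 22, i++
i=6 j=6: A done, take B[j]=23, j++

j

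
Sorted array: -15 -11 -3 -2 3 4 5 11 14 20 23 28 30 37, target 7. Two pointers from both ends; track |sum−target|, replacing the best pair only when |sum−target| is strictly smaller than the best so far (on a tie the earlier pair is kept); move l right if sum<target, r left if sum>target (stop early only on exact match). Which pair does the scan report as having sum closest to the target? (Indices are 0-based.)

l=0 r=13: -15+37=22 d=15 *, r--
l=0 r=12: -15+30=15 d=8 *, r--
l=0 r=11: -15+28=13 d=6 *, r--
l=0 r=10: -15+23=8 d=1 *, r--
l=0 r=9: -15+20=5 d=2, l++
l=1 r=9: -11+20=9 d=2, r--
l=1 r=8: -11+14=3 d=4, l++
l=2 r=8: -3+14=11 d=4, r--
l=2 r=7: -3+11=8 d=1, r--
l=2 r=6: -3+5=2 d=5, l++
l=3 r=6: -2+5=3 d=4, l++
l=4 r=6: 3+5=8 d=1, r--
l=4 r=5: 3+4=7 d=0 *, stop

pair (3, 4) with sum 7 (|Δ|=0)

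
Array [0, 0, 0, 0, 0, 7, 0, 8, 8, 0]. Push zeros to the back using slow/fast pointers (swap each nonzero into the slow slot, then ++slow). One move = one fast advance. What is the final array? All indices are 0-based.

[7, 8, 8, 0, 0, 0, 0, 0, 0, 0]

(s=0,f=0) a[fast]=0 → fast++
(s=0,f=1) a[fast]=0 → fast++
(s=0,f=2) a[fast]=0 → fast++
(s=0,f=3) a[fast]=0 → fast++
(s=0,f=4) a[fast]=0 → fast++
(s=0,f=5) a[fast]=7≠0 swap→a[0]=7 → slow++,fast++
(s=1,f=6) a[fast]=0 → fast++
(s=1,f=7) a[fast]=8≠0 swap→a[1]=8 → slow++,fast++
(s=2,f=8) a[fast]=8≠0 swap→a[2]=8 → slow++,fast++
(s=3,f=9) a[fast]=0 → fast++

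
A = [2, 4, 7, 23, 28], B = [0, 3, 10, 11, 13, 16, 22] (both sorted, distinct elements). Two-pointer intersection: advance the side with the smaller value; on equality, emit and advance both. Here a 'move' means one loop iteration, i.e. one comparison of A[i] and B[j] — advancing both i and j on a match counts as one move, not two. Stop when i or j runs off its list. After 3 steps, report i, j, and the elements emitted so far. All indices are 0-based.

[i=0,j=0] 2>0 → j++
[i=0,j=1] 2<3 → i++
[i=1,j=1] 4>3 → j++

i=1, j=2, emitted=[]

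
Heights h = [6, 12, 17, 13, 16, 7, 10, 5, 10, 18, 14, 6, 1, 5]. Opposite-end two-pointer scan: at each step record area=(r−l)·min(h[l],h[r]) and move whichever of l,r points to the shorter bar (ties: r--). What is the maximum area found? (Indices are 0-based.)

l=0 r=13: min(6,5)*13=65 best=65 *, r--
l=0 r=12: min(6,1)*12=12 best=65, r--
l=0 r=11: min(6,6)*11=66 best=66 *, r--
l=0 r=10: min(6,14)*10=60 best=66, l++
l=1 r=10: min(12,14)*9=108 best=108 *, l++
l=2 r=10: min(17,14)*8=112 best=112 *, r--
l=2 r=9: min(17,18)*7=119 best=119 *, l++
l=3 r=9: min(13,18)*6=78 best=119, l++
l=4 r=9: min(16,18)*5=80 best=119, l++
l=5 r=9: min(7,18)*4=28 best=119, l++
l=6 r=9: min(10,18)*3=30 best=119, l++
l=7 r=9: min(5,18)*2=10 best=119, l++
l=8 r=9: min(10,18)*1=10 best=119, l++

max area = 119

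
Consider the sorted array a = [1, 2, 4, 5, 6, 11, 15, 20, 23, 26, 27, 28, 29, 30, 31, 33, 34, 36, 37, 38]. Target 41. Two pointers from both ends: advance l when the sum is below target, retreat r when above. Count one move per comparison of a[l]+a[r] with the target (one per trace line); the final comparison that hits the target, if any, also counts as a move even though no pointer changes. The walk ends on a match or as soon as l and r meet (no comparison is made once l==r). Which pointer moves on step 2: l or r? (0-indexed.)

[0,19] 1+38=39 <41 → l++
[1,19] 2+38=40 <41 → l++

l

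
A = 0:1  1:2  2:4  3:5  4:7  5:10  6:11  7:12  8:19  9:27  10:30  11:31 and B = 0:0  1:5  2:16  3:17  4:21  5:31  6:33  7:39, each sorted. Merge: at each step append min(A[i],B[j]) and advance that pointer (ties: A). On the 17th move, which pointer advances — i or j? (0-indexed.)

[i=0,j=0] A[i]=1>B[j]=0 take 0 → j++
[i=0,j=1] A[i]=1<=B[j]=5 take 1 → i++
[i=1,j=1] A[i]=2<=B[j]=5 take 2 → i++
[i=2,j=1] A[i]=4<=B[j]=5 take 4 → i++
[i=3,j=1] A[i]=5<=B[j]=5 take 5 → i++
[i=4,j=1] A[i]=7>B[j]=5 take 5 → j++
[i=4,j=2] A[i]=7<=B[j]=16 take 7 → i++
[i=5,j=2] A[i]=10<=B[j]=16 take 10 → i++
[i=6,j=2] A[i]=11<=B[j]=16 take 11 → i++
[i=7,j=2] A[i]=12<=B[j]=16 take 12 → i++
[i=8,j=2] A[i]=19>B[j]=16 take 16 → j++
[i=8,j=3] A[i]=19>B[j]=17 take 17 → j++
[i=8,j=4] A[i]=19<=B[j]=21 take 19 → i++
[i=9,j=4] A[i]=27>B[j]=21 take 21 → j++
[i=9,j=5] A[i]=27<=B[j]=31 take 27 → i++
[i=10,j=5] A[i]=30<=B[j]=31 take 30 → i++
[i=11,j=5] A[i]=31<=B[j]=31 take 31 → i++

i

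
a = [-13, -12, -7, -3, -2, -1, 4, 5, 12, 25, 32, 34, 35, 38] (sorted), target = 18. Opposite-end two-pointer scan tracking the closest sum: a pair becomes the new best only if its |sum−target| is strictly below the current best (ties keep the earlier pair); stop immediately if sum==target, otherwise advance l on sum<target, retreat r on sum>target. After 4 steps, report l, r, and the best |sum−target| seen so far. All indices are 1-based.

l=1, r=10, best |Δ|=1

l=1 r=14: -13+38=25 d=7 *, r--
l=1 r=13: -13+35=22 d=4 *, r--
l=1 r=12: -13+34=21 d=3 *, r--
l=1 r=11: -13+32=19 d=1 *, r--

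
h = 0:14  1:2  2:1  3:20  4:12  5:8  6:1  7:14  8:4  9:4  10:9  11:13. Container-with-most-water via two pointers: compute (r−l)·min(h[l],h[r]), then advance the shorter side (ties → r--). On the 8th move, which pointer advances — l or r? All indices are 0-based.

r

l=0 r=11: min(14,13)*11=143 best=143 *, r--
l=0 r=10: min(14,9)*10=90 best=143, r--
l=0 r=9: min(14,4)*9=36 best=143, r--
l=0 r=8: min(14,4)*8=32 best=143, r--
l=0 r=7: min(14,14)*7=98 best=143, r--
l=0 r=6: min(14,1)*6=6 best=143, r--
l=0 r=5: min(14,8)*5=40 best=143, r--
l=0 r=4: min(14,12)*4=48 best=143, r--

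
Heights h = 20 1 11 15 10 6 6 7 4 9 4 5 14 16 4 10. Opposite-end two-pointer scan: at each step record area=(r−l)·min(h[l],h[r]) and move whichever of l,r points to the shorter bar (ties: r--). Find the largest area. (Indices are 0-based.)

l=0 r=15: min(20,10)*15=150 best=150 *, r--
l=0 r=14: min(20,4)*14=56 best=150, r--
l=0 r=13: min(20,16)*13=208 best=208 *, r--
l=0 r=12: min(20,14)*12=168 best=208, r--
l=0 r=11: min(20,5)*11=55 best=208, r--
l=0 r=10: min(20,4)*10=40 best=208, r--
l=0 r=9: min(20,9)*9=81 best=208, r--
l=0 r=8: min(20,4)*8=32 best=208, r--
l=0 r=7: min(20,7)*7=49 best=208, r--
l=0 r=6: min(20,6)*6=36 best=208, r--
l=0 r=5: min(20,6)*5=30 best=208, r--
l=0 r=4: min(20,10)*4=40 best=208, r--
l=0 r=3: min(20,15)*3=45 best=208, r--
l=0 r=2: min(20,11)*2=22 best=208, r--
l=0 r=1: min(20,1)*1=1 best=208, r--

max area = 208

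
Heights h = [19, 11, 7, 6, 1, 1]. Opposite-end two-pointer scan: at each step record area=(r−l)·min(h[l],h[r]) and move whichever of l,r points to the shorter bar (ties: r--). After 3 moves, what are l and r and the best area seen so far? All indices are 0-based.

l=0 r=5: min(19,1)*5=5 best=5 *, r--
l=0 r=4: min(19,1)*4=4 best=5, r--
l=0 r=3: min(19,6)*3=18 best=18 *, r--

l=0, r=2, best area=18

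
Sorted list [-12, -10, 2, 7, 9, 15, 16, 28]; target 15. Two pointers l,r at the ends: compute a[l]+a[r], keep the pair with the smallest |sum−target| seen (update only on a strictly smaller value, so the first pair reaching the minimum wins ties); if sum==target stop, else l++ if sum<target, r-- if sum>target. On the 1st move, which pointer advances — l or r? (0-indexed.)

r

[0,7] -12+28=16 d=1 * → r--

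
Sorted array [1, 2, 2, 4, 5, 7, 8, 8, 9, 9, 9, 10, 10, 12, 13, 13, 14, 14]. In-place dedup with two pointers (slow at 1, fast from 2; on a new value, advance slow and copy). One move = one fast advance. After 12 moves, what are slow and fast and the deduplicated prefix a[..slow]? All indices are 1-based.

slow=1 fast=2: a[fast]=2≠a[slow]=1 write a[2]=2, slow++,fast++
slow=2 fast=3: a[fast]=2=a[slow] dup, fast++
slow=2 fast=4: a[fast]=4≠a[slow]=2 write a[3]=4, slow++,fast++
slow=3 fast=5: a[fast]=5≠a[slow]=4 write a[4]=5, slow++,fast++
slow=4 fast=6: a[fast]=7≠a[slow]=5 write a[5]=7, slow++,fast++
slow=5 fast=7: a[fast]=8≠a[slow]=7 write a[6]=8, slow++,fast++
slow=6 fast=8: a[fast]=8=a[slow] dup, fast++
slow=6 fast=9: a[fast]=9≠a[slow]=8 write a[7]=9, slow++,fast++
slow=7 fast=10: a[fast]=9=a[slow] dup, fast++
slow=7 fast=11: a[fast]=9=a[slow] dup, fast++
slow=7 fast=12: a[fast]=10≠a[slow]=9 write a[8]=10, slow++,fast++
slow=8 fast=13: a[fast]=10=a[slow] dup, fast++

slow=8, fast=14, prefix=[1, 2, 4, 5, 7, 8, 9, 10]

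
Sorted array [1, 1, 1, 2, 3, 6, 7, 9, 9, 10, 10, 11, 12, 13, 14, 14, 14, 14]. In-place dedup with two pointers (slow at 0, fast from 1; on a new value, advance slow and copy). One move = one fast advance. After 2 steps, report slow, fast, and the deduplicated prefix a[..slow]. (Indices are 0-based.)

(s=0,f=1) a[fast]=1=a[slow] dup → fast++
(s=0,f=2) a[fast]=1=a[slow] dup → fast++

slow=0, fast=3, prefix=[1]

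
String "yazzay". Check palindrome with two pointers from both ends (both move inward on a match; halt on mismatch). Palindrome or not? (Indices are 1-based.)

l=1 r=6: 'y'=='y', l++,r--
l=2 r=5: 'a'=='a', l++,r--
l=3 r=4: 'z'=='z', l++,r--

palindrome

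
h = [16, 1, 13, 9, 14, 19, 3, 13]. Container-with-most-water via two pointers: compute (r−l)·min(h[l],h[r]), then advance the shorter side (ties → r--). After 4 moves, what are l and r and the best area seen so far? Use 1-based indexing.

l=3, r=6, best area=91

l=1 r=8: min(16,13)*7=91 best=91 *, r--
l=1 r=7: min(16,3)*6=18 best=91, r--
l=1 r=6: min(16,19)*5=80 best=91, l++
l=2 r=6: min(1,19)*4=4 best=91, l++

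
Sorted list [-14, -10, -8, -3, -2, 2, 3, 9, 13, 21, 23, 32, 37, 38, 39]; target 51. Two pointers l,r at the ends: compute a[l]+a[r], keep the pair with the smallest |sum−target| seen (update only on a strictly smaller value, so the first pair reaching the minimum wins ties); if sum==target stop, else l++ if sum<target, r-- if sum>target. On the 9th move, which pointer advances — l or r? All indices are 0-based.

r

l=0 r=14: -14+39=25 d=26 *, l++
l=1 r=14: -10+39=29 d=22 *, l++
l=2 r=14: -8+39=31 d=20 *, l++
l=3 r=14: -3+39=36 d=15 *, l++
l=4 r=14: -2+39=37 d=14 *, l++
l=5 r=14: 2+39=41 d=10 *, l++
l=6 r=14: 3+39=42 d=9 *, l++
l=7 r=14: 9+39=48 d=3 *, l++
l=8 r=14: 13+39=52 d=1 *, r--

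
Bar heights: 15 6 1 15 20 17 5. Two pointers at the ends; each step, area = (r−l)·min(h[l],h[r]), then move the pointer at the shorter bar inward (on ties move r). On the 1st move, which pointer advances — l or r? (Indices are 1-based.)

r

[1,7] min(15,5)*6=30 best=30 * → r--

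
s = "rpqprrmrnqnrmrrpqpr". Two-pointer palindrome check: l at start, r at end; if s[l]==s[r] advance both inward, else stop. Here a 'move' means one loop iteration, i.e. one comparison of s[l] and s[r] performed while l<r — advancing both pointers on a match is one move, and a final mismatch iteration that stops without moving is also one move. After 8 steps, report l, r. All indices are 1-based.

[1,19] 'r'=='r' → l++,r--
[2,18] 'p'=='p' → l++,r--
[3,17] 'q'=='q' → l++,r--
[4,16] 'p'=='p' → l++,r--
[5,15] 'r'=='r' → l++,r--
[6,14] 'r'=='r' → l++,r--
[7,13] 'm'=='m' → l++,r--
[8,12] 'r'=='r' → l++,r--

l=9, r=11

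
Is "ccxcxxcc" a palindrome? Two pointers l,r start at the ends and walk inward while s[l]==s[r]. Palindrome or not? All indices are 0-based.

not a palindrome (mismatch at 3,4)

[0,7] 'c'=='c' → l++,r--
[1,6] 'c'=='c' → l++,r--
[2,5] 'x'=='x' → l++,r--
[3,4] 'c'!='x' → stop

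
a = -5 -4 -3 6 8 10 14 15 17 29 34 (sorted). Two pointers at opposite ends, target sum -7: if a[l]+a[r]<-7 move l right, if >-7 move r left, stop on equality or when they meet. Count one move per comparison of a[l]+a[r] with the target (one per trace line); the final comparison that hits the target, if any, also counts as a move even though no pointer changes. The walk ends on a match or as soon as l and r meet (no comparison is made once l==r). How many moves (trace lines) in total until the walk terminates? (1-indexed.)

[1,11] -5+34=29 >-7 → r--
[1,10] -5+29=24 >-7 → r--
[1,9] -5+17=12 >-7 → r--
[1,8] -5+15=10 >-7 → r--
[1,7] -5+14=9 >-7 → r--
[1,6] -5+10=5 >-7 → r--
[1,5] -5+8=3 >-7 → r--
[1,4] -5+6=1 >-7 → r--
[1,3] -5+-3=-8 <-7 → l++
[2,3] -4+-3=-7 → found

10 moves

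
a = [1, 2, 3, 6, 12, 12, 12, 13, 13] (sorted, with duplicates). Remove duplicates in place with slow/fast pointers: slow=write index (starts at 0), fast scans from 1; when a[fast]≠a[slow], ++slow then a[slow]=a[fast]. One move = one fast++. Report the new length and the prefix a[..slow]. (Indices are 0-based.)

length 6; prefix = [1, 2, 3, 6, 12, 13]

slow=0 fast=1: a[fast]=2≠a[slow]=1 write a[1]=2, slow++,fast++
slow=1 fast=2: a[fast]=3≠a[slow]=2 write a[2]=3, slow++,fast++
slow=2 fast=3: a[fast]=6≠a[slow]=3 write a[3]=6, slow++,fast++
slow=3 fast=4: a[fast]=12≠a[slow]=6 write a[4]=12, slow++,fast++
slow=4 fast=5: a[fast]=12=a[slow] dup, fast++
slow=4 fast=6: a[fast]=12=a[slow] dup, fast++
slow=4 fast=7: a[fast]=13≠a[slow]=12 write a[5]=13, slow++,fast++
slow=5 fast=8: a[fast]=13=a[slow] dup, fast++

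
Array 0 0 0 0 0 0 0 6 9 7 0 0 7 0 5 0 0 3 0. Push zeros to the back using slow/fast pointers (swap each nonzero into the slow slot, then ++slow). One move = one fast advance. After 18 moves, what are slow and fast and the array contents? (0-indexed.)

slow=6, fast=18, a=[6, 9, 7, 7, 5, 3, 0, 0, 0, 0, 0, 0, 0, 0, 0, 0, 0, 0, 0]

(s=0,f=0) a[fast]=0 → fast++
(s=0,f=1) a[fast]=0 → fast++
(s=0,f=2) a[fast]=0 → fast++
(s=0,f=3) a[fast]=0 → fast++
(s=0,f=4) a[fast]=0 → fast++
(s=0,f=5) a[fast]=0 → fast++
(s=0,f=6) a[fast]=0 → fast++
(s=0,f=7) a[fast]=6≠0 swap→a[0]=6 → slow++,fast++
(s=1,f=8) a[fast]=9≠0 swap→a[1]=9 → slow++,fast++
(s=2,f=9) a[fast]=7≠0 swap→a[2]=7 → slow++,fast++
(s=3,f=10) a[fast]=0 → fast++
(s=3,f=11) a[fast]=0 → fast++
(s=3,f=12) a[fast]=7≠0 swap→a[3]=7 → slow++,fast++
(s=4,f=13) a[fast]=0 → fast++
(s=4,f=14) a[fast]=5≠0 swap→a[4]=5 → slow++,fast++
(s=5,f=15) a[fast]=0 → fast++
(s=5,f=16) a[fast]=0 → fast++
(s=5,f=17) a[fast]=3≠0 swap→a[5]=3 → slow++,fast++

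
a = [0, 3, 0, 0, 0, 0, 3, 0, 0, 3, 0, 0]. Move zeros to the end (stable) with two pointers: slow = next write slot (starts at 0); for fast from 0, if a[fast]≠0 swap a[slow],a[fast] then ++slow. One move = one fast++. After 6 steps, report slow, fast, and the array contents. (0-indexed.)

slow=1, fast=6, a=[3, 0, 0, 0, 0, 0, 3, 0, 0, 3, 0, 0]

(s=0,f=0) a[fast]=0 → fast++
(s=0,f=1) a[fast]=3≠0 swap→a[0]=3 → slow++,fast++
(s=1,f=2) a[fast]=0 → fast++
(s=1,f=3) a[fast]=0 → fast++
(s=1,f=4) a[fast]=0 → fast++
(s=1,f=5) a[fast]=0 → fast++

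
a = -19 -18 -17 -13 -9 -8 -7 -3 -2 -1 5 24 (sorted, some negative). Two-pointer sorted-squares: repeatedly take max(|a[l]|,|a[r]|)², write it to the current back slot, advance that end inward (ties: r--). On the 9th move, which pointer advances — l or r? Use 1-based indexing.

[1,12] |-19|<=|24| out[12]=576 → r--
[1,11] |-19|>|5| out[11]=361 → l++
[2,11] |-18|>|5| out[10]=324 → l++
[3,11] |-17|>|5| out[9]=289 → l++
[4,11] |-13|>|5| out[8]=169 → l++
[5,11] |-9|>|5| out[7]=81 → l++
[6,11] |-8|>|5| out[6]=64 → l++
[7,11] |-7|>|5| out[5]=49 → l++
[8,11] |-3|<=|5| out[4]=25 → r--

r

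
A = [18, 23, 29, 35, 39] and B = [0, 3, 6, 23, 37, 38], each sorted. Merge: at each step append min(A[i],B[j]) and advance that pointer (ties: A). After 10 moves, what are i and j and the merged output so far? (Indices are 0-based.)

i=0 j=0: A[i]=18>B[j]=0 take 0, j++
i=0 j=1: A[i]=18>B[j]=3 take 3, j++
i=0 j=2: A[i]=18>B[j]=6 take 6, j++
i=0 j=3: A[i]=18<=B[j]=23 take 18, i++
i=1 j=3: A[i]=23<=B[j]=23 take 23, i++
i=2 j=3: A[i]=29>B[j]=23 take 23, j++
i=2 j=4: A[i]=29<=B[j]=37 take 29, i++
i=3 j=4: A[i]=35<=B[j]=37 take 35, i++
i=4 j=4: A[i]=39>B[j]=37 take 37, j++
i=4 j=5: A[i]=39>B[j]=38 take 38, j++

i=4, j=6, merged so far=[0, 3, 6, 18, 23, 23, 29, 35, 37, 38]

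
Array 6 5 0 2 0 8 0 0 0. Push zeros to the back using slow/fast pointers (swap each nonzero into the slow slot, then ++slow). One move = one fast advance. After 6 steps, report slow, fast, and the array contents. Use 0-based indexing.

(s=0,f=0) a[fast]=6≠0 swap→a[0]=6 → slow++,fast++
(s=1,f=1) a[fast]=5≠0 swap→a[1]=5 → slow++,fast++
(s=2,f=2) a[fast]=0 → fast++
(s=2,f=3) a[fast]=2≠0 swap→a[2]=2 → slow++,fast++
(s=3,f=4) a[fast]=0 → fast++
(s=3,f=5) a[fast]=8≠0 swap→a[3]=8 → slow++,fast++

slow=4, fast=6, a=[6, 5, 2, 8, 0, 0, 0, 0, 0]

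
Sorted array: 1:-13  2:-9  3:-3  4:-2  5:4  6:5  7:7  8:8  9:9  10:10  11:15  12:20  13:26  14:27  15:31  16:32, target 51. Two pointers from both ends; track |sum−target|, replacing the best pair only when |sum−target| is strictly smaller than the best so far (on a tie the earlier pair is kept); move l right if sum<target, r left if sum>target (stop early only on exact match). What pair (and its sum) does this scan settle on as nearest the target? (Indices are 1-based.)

pair (20, 31) with sum 51 (|Δ|=0)

l=1 r=16: -13+32=19 d=32 *, l++
l=2 r=16: -9+32=23 d=28 *, l++
l=3 r=16: -3+32=29 d=22 *, l++
l=4 r=16: -2+32=30 d=21 *, l++
l=5 r=16: 4+32=36 d=15 *, l++
l=6 r=16: 5+32=37 d=14 *, l++
l=7 r=16: 7+32=39 d=12 *, l++
l=8 r=16: 8+32=40 d=11 *, l++
l=9 r=16: 9+32=41 d=10 *, l++
l=10 r=16: 10+32=42 d=9 *, l++
l=11 r=16: 15+32=47 d=4 *, l++
l=12 r=16: 20+32=52 d=1 *, r--
l=12 r=15: 20+31=51 d=0 *, stop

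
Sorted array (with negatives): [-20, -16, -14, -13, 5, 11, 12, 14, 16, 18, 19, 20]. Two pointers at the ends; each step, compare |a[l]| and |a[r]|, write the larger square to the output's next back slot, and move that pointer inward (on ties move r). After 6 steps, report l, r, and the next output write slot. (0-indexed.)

l=2, r=7, next write slot=5

[0,11] |-20|<=|20| out[11]=400 → r--
[0,10] |-20|>|19| out[10]=400 → l++
[1,10] |-16|<=|19| out[9]=361 → r--
[1,9] |-16|<=|18| out[8]=324 → r--
[1,8] |-16|<=|16| out[7]=256 → r--
[1,7] |-16|>|14| out[6]=256 → l++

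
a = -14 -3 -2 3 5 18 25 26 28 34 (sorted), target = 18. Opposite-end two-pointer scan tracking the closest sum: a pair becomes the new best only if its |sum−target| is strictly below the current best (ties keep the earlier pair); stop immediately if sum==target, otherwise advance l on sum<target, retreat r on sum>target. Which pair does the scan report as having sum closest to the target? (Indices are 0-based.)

pair (-14, 34) with sum 20 (|Δ|=2)

l=0 r=9: -14+34=20 d=2 *, r--
l=0 r=8: -14+28=14 d=4, l++
l=1 r=8: -3+28=25 d=7, r--
l=1 r=7: -3+26=23 d=5, r--
l=1 r=6: -3+25=22 d=4, r--
l=1 r=5: -3+18=15 d=3, l++
l=2 r=5: -2+18=16 d=2, l++
l=3 r=5: 3+18=21 d=3, r--
l=3 r=4: 3+5=8 d=10, l++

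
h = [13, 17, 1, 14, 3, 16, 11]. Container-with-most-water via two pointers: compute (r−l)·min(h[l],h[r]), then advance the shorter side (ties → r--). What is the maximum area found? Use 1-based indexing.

max area = 66

l=1 r=7: min(13,11)*6=66 best=66 *, r--
l=1 r=6: min(13,16)*5=65 best=66, l++
l=2 r=6: min(17,16)*4=64 best=66, r--
l=2 r=5: min(17,3)*3=9 best=66, r--
l=2 r=4: min(17,14)*2=28 best=66, r--
l=2 r=3: min(17,1)*1=1 best=66, r--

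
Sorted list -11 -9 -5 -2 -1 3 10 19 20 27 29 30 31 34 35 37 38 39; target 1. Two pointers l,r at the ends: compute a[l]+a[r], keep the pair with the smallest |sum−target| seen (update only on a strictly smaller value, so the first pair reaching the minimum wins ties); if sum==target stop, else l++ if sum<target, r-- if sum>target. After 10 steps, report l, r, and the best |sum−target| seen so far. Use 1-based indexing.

l=1, r=8, best |Δ|=8

l=1 r=18: -11+39=28 d=27 *, r--
l=1 r=17: -11+38=27 d=26 *, r--
l=1 r=16: -11+37=26 d=25 *, r--
l=1 r=15: -11+35=24 d=23 *, r--
l=1 r=14: -11+34=23 d=22 *, r--
l=1 r=13: -11+31=20 d=19 *, r--
l=1 r=12: -11+30=19 d=18 *, r--
l=1 r=11: -11+29=18 d=17 *, r--
l=1 r=10: -11+27=16 d=15 *, r--
l=1 r=9: -11+20=9 d=8 *, r--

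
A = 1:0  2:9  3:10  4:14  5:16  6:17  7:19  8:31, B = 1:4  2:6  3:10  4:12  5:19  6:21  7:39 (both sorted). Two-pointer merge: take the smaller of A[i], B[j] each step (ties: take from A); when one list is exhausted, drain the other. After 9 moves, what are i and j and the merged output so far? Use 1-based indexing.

i=6, j=5, merged so far=[0, 4, 6, 9, 10, 10, 12, 14, 16]

[i=1,j=1] A[i]=0<=B[j]=4 take 0 → i++
[i=2,j=1] A[i]=9>B[j]=4 take 4 → j++
[i=2,j=2] A[i]=9>B[j]=6 take 6 → j++
[i=2,j=3] A[i]=9<=B[j]=10 take 9 → i++
[i=3,j=3] A[i]=10<=B[j]=10 take 10 → i++
[i=4,j=3] A[i]=14>B[j]=10 take 10 → j++
[i=4,j=4] A[i]=14>B[j]=12 take 12 → j++
[i=4,j=5] A[i]=14<=B[j]=19 take 14 → i++
[i=5,j=5] A[i]=16<=B[j]=19 take 16 → i++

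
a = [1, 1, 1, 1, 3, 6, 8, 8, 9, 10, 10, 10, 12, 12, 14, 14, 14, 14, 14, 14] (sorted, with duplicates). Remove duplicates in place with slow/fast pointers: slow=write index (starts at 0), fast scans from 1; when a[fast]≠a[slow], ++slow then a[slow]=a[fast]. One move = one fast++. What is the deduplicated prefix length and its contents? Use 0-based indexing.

slow=0 fast=1: a[fast]=1=a[slow] dup, fast++
slow=0 fast=2: a[fast]=1=a[slow] dup, fast++
slow=0 fast=3: a[fast]=1=a[slow] dup, fast++
slow=0 fast=4: a[fast]=3≠a[slow]=1 write a[1]=3, slow++,fast++
slow=1 fast=5: a[fast]=6≠a[slow]=3 write a[2]=6, slow++,fast++
slow=2 fast=6: a[fast]=8≠a[slow]=6 write a[3]=8, slow++,fast++
slow=3 fast=7: a[fast]=8=a[slow] dup, fast++
slow=3 fast=8: a[fast]=9≠a[slow]=8 write a[4]=9, slow++,fast++
slow=4 fast=9: a[fast]=10≠a[slow]=9 write a[5]=10, slow++,fast++
slow=5 fast=10: a[fast]=10=a[slow] dup, fast++
slow=5 fast=11: a[fast]=10=a[slow] dup, fast++
slow=5 fast=12: a[fast]=12≠a[slow]=10 write a[6]=12, slow++,fast++
slow=6 fast=13: a[fast]=12=a[slow] dup, fast++
slow=6 fast=14: a[fast]=14≠a[slow]=12 write a[7]=14, slow++,fast++
slow=7 fast=15: a[fast]=14=a[slow] dup, fast++
slow=7 fast=16: a[fast]=14=a[slow] dup, fast++
slow=7 fast=17: a[fast]=14=a[slow] dup, fast++
slow=7 fast=18: a[fast]=14=a[slow] dup, fast++
slow=7 fast=19: a[fast]=14=a[slow] dup, fast++

length 8; prefix = [1, 3, 6, 8, 9, 10, 12, 14]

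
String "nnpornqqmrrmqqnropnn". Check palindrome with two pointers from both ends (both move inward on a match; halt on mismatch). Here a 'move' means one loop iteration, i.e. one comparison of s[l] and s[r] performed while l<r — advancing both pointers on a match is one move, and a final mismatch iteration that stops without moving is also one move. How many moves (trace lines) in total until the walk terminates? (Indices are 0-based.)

10 moves

l=0 r=19: 'n'=='n', l++,r--
l=1 r=18: 'n'=='n', l++,r--
l=2 r=17: 'p'=='p', l++,r--
l=3 r=16: 'o'=='o', l++,r--
l=4 r=15: 'r'=='r', l++,r--
l=5 r=14: 'n'=='n', l++,r--
l=6 r=13: 'q'=='q', l++,r--
l=7 r=12: 'q'=='q', l++,r--
l=8 r=11: 'm'=='m', l++,r--
l=9 r=10: 'r'=='r', l++,r--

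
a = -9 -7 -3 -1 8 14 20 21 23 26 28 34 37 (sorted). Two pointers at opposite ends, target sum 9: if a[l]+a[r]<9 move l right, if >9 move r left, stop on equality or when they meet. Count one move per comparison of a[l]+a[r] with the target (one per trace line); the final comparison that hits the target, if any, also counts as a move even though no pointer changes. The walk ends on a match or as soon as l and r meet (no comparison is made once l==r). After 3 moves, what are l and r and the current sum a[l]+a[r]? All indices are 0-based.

l=0 r=12: -9+37=28 >9, r--
l=0 r=11: -9+34=25 >9, r--
l=0 r=10: -9+28=19 >9, r--

l=0, r=9, sum=17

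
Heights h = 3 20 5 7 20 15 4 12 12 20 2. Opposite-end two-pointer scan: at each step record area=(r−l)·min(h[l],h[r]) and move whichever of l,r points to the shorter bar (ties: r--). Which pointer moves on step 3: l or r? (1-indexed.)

r

l=1 r=11: min(3,2)*10=20 best=20 *, r--
l=1 r=10: min(3,20)*9=27 best=27 *, l++
l=2 r=10: min(20,20)*8=160 best=160 *, r--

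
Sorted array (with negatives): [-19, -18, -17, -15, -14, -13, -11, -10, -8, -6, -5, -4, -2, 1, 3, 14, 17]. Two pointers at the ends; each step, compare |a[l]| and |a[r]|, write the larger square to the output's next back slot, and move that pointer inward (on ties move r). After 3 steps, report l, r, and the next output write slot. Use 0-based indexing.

l=0 r=16: |-19|>|17| out[16]=361, l++
l=1 r=16: |-18|>|17| out[15]=324, l++
l=2 r=16: |-17|<=|17| out[14]=289, r--

l=2, r=15, next write slot=13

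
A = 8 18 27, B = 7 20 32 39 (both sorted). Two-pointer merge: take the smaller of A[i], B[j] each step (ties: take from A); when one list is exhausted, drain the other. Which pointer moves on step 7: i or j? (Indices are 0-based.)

i=0 j=0: A[i]=8>B[j]=7 take 7, j++
i=0 j=1: A[i]=8<=B[j]=20 take 8, i++
i=1 j=1: A[i]=18<=B[j]=20 take 18, i++
i=2 j=1: A[i]=27>B[j]=20 take 20, j++
i=2 j=2: A[i]=27<=B[j]=32 take 27, i++
i=3 j=2: A done, take B[j]=32, j++
i=3 j=3: A done, take B[j]=39, j++

j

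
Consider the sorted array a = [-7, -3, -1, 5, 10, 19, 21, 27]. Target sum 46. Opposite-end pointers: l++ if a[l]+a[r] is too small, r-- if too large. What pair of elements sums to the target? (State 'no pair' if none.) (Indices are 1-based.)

(19, 27)

[1,8] -7+27=20 <46 → l++
[2,8] -3+27=24 <46 → l++
[3,8] -1+27=26 <46 → l++
[4,8] 5+27=32 <46 → l++
[5,8] 10+27=37 <46 → l++
[6,8] 19+27=46 → found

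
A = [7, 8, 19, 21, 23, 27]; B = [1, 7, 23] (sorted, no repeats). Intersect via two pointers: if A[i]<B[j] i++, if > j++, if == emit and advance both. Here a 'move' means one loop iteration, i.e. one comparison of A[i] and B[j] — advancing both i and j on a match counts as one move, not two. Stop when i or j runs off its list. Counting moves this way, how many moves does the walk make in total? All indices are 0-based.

6 moves

i=0 j=0: 7>1, j++
i=0 j=1: 7==7 emit, i++,j++
i=1 j=2: 8<23, i++
i=2 j=2: 19<23, i++
i=3 j=2: 21<23, i++
i=4 j=2: 23==23 emit, i++,j++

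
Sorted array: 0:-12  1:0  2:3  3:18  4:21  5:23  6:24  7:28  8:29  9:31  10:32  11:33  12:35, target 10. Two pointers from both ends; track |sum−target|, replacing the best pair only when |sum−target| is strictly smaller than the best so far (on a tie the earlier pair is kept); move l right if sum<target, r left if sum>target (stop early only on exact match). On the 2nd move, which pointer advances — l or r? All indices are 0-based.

r

[0,12] -12+35=23 d=13 * → r--
[0,11] -12+33=21 d=11 * → r--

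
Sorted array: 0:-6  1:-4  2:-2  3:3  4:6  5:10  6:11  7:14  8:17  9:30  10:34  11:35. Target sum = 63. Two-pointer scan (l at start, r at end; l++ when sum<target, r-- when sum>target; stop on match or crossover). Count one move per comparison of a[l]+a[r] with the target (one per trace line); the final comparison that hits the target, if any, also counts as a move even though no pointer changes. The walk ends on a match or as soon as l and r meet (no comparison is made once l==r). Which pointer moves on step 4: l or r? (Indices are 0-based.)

l=0 r=11: -6+35=29 <63, l++
l=1 r=11: -4+35=31 <63, l++
l=2 r=11: -2+35=33 <63, l++
l=3 r=11: 3+35=38 <63, l++

l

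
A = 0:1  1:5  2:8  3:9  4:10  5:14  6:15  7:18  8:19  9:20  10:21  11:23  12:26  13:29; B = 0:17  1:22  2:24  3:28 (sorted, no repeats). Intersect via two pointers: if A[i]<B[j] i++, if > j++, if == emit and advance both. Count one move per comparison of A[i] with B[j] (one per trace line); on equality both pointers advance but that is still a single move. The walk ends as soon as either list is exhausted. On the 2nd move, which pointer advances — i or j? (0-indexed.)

i=0 j=0: 1<17, i++
i=1 j=0: 5<17, i++

i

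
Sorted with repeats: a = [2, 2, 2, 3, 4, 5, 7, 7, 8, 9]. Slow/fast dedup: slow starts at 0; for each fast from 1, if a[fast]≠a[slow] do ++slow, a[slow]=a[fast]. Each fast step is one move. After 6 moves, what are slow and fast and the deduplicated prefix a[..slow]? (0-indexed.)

slow=4, fast=7, prefix=[2, 3, 4, 5, 7]

(s=0,f=1) a[fast]=2=a[slow] dup → fast++
(s=0,f=2) a[fast]=2=a[slow] dup → fast++
(s=0,f=3) a[fast]=3≠a[slow]=2 write a[1]=3 → slow++,fast++
(s=1,f=4) a[fast]=4≠a[slow]=3 write a[2]=4 → slow++,fast++
(s=2,f=5) a[fast]=5≠a[slow]=4 write a[3]=5 → slow++,fast++
(s=3,f=6) a[fast]=7≠a[slow]=5 write a[4]=7 → slow++,fast++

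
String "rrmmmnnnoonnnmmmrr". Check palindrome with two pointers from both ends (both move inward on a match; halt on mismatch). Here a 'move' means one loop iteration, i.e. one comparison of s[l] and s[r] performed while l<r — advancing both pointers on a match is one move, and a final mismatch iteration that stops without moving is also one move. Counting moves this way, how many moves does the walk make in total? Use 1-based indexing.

l=1 r=18: 'r'=='r', l++,r--
l=2 r=17: 'r'=='r', l++,r--
l=3 r=16: 'm'=='m', l++,r--
l=4 r=15: 'm'=='m', l++,r--
l=5 r=14: 'm'=='m', l++,r--
l=6 r=13: 'n'=='n', l++,r--
l=7 r=12: 'n'=='n', l++,r--
l=8 r=11: 'n'=='n', l++,r--
l=9 r=10: 'o'=='o', l++,r--

9 moves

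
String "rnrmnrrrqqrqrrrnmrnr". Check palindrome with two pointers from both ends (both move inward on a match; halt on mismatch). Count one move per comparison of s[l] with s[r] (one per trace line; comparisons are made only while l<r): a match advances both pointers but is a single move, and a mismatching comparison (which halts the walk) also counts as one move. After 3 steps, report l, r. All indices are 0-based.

l=3, r=16

[0,19] 'r'=='r' → l++,r--
[1,18] 'n'=='n' → l++,r--
[2,17] 'r'=='r' → l++,r--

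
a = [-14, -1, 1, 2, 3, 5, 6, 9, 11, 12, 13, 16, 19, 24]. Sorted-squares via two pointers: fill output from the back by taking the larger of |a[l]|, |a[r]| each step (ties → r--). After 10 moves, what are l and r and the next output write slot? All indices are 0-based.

l=1, r=4, next write slot=3

[0,13] |-14|<=|24| out[13]=576 → r--
[0,12] |-14|<=|19| out[12]=361 → r--
[0,11] |-14|<=|16| out[11]=256 → r--
[0,10] |-14|>|13| out[10]=196 → l++
[1,10] |-1|<=|13| out[9]=169 → r--
[1,9] |-1|<=|12| out[8]=144 → r--
[1,8] |-1|<=|11| out[7]=121 → r--
[1,7] |-1|<=|9| out[6]=81 → r--
[1,6] |-1|<=|6| out[5]=36 → r--
[1,5] |-1|<=|5| out[4]=25 → r--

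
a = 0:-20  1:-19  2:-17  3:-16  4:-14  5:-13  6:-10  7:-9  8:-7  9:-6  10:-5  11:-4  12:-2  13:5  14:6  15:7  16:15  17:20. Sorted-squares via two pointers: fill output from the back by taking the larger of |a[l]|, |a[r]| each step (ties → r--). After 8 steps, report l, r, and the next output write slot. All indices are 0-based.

l=0 r=17: |-20|<=|20| out[17]=400, r--
l=0 r=16: |-20|>|15| out[16]=400, l++
l=1 r=16: |-19|>|15| out[15]=361, l++
l=2 r=16: |-17|>|15| out[14]=289, l++
l=3 r=16: |-16|>|15| out[13]=256, l++
l=4 r=16: |-14|<=|15| out[12]=225, r--
l=4 r=15: |-14|>|7| out[11]=196, l++
l=5 r=15: |-13|>|7| out[10]=169, l++

l=6, r=15, next write slot=9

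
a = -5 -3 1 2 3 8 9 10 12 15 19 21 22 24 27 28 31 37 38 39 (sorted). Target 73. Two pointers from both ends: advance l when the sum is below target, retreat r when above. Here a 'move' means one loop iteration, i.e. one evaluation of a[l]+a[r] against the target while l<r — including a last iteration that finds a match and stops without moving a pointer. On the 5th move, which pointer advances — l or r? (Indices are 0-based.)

l

[0,19] -5+39=34 <73 → l++
[1,19] -3+39=36 <73 → l++
[2,19] 1+39=40 <73 → l++
[3,19] 2+39=41 <73 → l++
[4,19] 3+39=42 <73 → l++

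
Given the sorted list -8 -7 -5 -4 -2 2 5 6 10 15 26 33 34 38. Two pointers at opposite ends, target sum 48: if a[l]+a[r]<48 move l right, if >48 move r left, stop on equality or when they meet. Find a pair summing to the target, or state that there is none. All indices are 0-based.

(10, 38)

[0,13] -8+38=30 <48 → l++
[1,13] -7+38=31 <48 → l++
[2,13] -5+38=33 <48 → l++
[3,13] -4+38=34 <48 → l++
[4,13] -2+38=36 <48 → l++
[5,13] 2+38=40 <48 → l++
[6,13] 5+38=43 <48 → l++
[7,13] 6+38=44 <48 → l++
[8,13] 10+38=48 → found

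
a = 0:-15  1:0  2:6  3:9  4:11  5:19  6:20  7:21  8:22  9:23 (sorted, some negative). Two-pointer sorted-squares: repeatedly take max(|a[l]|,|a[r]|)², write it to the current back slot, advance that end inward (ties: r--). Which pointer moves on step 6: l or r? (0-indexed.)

l

[0,9] |-15|<=|23| out[9]=529 → r--
[0,8] |-15|<=|22| out[8]=484 → r--
[0,7] |-15|<=|21| out[7]=441 → r--
[0,6] |-15|<=|20| out[6]=400 → r--
[0,5] |-15|<=|19| out[5]=361 → r--
[0,4] |-15|>|11| out[4]=225 → l++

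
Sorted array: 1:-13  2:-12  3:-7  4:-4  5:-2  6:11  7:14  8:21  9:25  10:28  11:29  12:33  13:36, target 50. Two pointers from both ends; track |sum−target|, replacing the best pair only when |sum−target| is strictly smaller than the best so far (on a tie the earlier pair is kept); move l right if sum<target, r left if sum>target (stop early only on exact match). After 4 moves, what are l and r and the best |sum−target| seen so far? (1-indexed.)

l=5, r=13, best |Δ|=18

[1,13] -13+36=23 d=27 * → l++
[2,13] -12+36=24 d=26 * → l++
[3,13] -7+36=29 d=21 * → l++
[4,13] -4+36=32 d=18 * → l++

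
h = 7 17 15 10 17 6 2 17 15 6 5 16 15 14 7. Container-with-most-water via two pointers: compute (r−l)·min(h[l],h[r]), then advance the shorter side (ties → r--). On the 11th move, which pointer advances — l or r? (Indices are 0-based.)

r

l=0 r=14: min(7,7)*14=98 best=98 *, r--
l=0 r=13: min(7,14)*13=91 best=98, l++
l=1 r=13: min(17,14)*12=168 best=168 *, r--
l=1 r=12: min(17,15)*11=165 best=168, r--
l=1 r=11: min(17,16)*10=160 best=168, r--
l=1 r=10: min(17,5)*9=45 best=168, r--
l=1 r=9: min(17,6)*8=48 best=168, r--
l=1 r=8: min(17,15)*7=105 best=168, r--
l=1 r=7: min(17,17)*6=102 best=168, r--
l=1 r=6: min(17,2)*5=10 best=168, r--
l=1 r=5: min(17,6)*4=24 best=168, r--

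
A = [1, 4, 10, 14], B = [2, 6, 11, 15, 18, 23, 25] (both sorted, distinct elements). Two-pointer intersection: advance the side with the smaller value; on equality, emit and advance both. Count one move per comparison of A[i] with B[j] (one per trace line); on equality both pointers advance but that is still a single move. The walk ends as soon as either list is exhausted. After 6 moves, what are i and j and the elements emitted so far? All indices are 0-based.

[i=0,j=0] 1<2 → i++
[i=1,j=0] 4>2 → j++
[i=1,j=1] 4<6 → i++
[i=2,j=1] 10>6 → j++
[i=2,j=2] 10<11 → i++
[i=3,j=2] 14>11 → j++

i=3, j=3, emitted=[]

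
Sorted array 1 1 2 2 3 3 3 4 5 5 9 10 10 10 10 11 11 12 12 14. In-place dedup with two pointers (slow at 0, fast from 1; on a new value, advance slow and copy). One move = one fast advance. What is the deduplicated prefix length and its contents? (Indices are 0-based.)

length 10; prefix = [1, 2, 3, 4, 5, 9, 10, 11, 12, 14]

slow=0 fast=1: a[fast]=1=a[slow] dup, fast++
slow=0 fast=2: a[fast]=2≠a[slow]=1 write a[1]=2, slow++,fast++
slow=1 fast=3: a[fast]=2=a[slow] dup, fast++
slow=1 fast=4: a[fast]=3≠a[slow]=2 write a[2]=3, slow++,fast++
slow=2 fast=5: a[fast]=3=a[slow] dup, fast++
slow=2 fast=6: a[fast]=3=a[slow] dup, fast++
slow=2 fast=7: a[fast]=4≠a[slow]=3 write a[3]=4, slow++,fast++
slow=3 fast=8: a[fast]=5≠a[slow]=4 write a[4]=5, slow++,fast++
slow=4 fast=9: a[fast]=5=a[slow] dup, fast++
slow=4 fast=10: a[fast]=9≠a[slow]=5 write a[5]=9, slow++,fast++
slow=5 fast=11: a[fast]=10≠a[slow]=9 write a[6]=10, slow++,fast++
slow=6 fast=12: a[fast]=10=a[slow] dup, fast++
slow=6 fast=13: a[fast]=10=a[slow] dup, fast++
slow=6 fast=14: a[fast]=10=a[slow] dup, fast++
slow=6 fast=15: a[fast]=11≠a[slow]=10 write a[7]=11, slow++,fast++
slow=7 fast=16: a[fast]=11=a[slow] dup, fast++
slow=7 fast=17: a[fast]=12≠a[slow]=11 write a[8]=12, slow++,fast++
slow=8 fast=18: a[fast]=12=a[slow] dup, fast++
slow=8 fast=19: a[fast]=14≠a[slow]=12 write a[9]=14, slow++,fast++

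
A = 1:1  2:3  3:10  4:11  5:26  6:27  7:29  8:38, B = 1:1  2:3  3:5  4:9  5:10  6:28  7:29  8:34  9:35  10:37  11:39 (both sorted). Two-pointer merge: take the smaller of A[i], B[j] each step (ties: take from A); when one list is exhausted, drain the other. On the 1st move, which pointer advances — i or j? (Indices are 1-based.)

i

[i=1,j=1] A[i]=1<=B[j]=1 take 1 → i++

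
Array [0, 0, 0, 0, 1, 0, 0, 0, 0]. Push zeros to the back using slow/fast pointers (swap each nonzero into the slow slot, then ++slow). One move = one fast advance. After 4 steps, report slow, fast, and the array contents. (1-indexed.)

(s=1,f=1) a[fast]=0 → fast++
(s=1,f=2) a[fast]=0 → fast++
(s=1,f=3) a[fast]=0 → fast++
(s=1,f=4) a[fast]=0 → fast++

slow=1, fast=5, a=[0, 0, 0, 0, 1, 0, 0, 0, 0]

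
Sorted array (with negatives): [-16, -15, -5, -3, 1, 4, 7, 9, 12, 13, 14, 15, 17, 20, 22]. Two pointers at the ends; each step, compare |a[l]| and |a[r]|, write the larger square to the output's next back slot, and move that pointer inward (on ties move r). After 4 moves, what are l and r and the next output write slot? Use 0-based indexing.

l=1, r=11, next write slot=10

[0,14] |-16|<=|22| out[14]=484 → r--
[0,13] |-16|<=|20| out[13]=400 → r--
[0,12] |-16|<=|17| out[12]=289 → r--
[0,11] |-16|>|15| out[11]=256 → l++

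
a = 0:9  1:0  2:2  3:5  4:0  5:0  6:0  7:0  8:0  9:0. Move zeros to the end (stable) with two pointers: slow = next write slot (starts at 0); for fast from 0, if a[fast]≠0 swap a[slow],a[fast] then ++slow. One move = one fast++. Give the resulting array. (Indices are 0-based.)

slow=0 fast=0: a[fast]=9≠0 swap→a[0]=9, slow++,fast++
slow=1 fast=1: a[fast]=0, fast++
slow=1 fast=2: a[fast]=2≠0 swap→a[1]=2, slow++,fast++
slow=2 fast=3: a[fast]=5≠0 swap→a[2]=5, slow++,fast++
slow=3 fast=4: a[fast]=0, fast++
slow=3 fast=5: a[fast]=0, fast++
slow=3 fast=6: a[fast]=0, fast++
slow=3 fast=7: a[fast]=0, fast++
slow=3 fast=8: a[fast]=0, fast++
slow=3 fast=9: a[fast]=0, fast++

[9, 2, 5, 0, 0, 0, 0, 0, 0, 0]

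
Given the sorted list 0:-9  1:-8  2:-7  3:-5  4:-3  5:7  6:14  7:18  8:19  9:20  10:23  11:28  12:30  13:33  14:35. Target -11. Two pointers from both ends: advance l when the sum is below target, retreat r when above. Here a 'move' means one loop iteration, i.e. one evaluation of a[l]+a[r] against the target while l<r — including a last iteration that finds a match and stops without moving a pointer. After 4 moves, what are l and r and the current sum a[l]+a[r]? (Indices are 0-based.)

l=0 r=14: -9+35=26 >-11, r--
l=0 r=13: -9+33=24 >-11, r--
l=0 r=12: -9+30=21 >-11, r--
l=0 r=11: -9+28=19 >-11, r--

l=0, r=10, sum=14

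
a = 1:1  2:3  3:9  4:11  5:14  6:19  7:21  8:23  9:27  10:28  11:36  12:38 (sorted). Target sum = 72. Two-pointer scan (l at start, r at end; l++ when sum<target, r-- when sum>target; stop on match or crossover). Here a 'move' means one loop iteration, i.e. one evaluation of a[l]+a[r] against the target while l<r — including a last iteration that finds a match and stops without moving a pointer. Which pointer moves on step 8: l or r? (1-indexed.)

[1,12] 1+38=39 <72 → l++
[2,12] 3+38=41 <72 → l++
[3,12] 9+38=47 <72 → l++
[4,12] 11+38=49 <72 → l++
[5,12] 14+38=52 <72 → l++
[6,12] 19+38=57 <72 → l++
[7,12] 21+38=59 <72 → l++
[8,12] 23+38=61 <72 → l++

l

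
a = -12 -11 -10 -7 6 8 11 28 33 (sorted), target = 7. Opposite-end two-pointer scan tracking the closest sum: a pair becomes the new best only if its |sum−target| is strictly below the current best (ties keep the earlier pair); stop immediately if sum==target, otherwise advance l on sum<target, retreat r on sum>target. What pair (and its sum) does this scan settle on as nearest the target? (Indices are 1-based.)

pair (-7, 11) with sum 4 (|Δ|=3)

[1,9] -12+33=21 d=14 * → r--
[1,8] -12+28=16 d=9 * → r--
[1,7] -12+11=-1 d=8 * → l++
[2,7] -11+11=0 d=7 * → l++
[3,7] -10+11=1 d=6 * → l++
[4,7] -7+11=4 d=3 * → l++
[5,7] 6+11=17 d=10 → r--
[5,6] 6+8=14 d=7 → r--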